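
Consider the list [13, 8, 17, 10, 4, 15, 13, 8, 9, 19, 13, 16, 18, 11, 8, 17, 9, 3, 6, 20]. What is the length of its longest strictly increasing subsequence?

7

Scanning left to right, the best length ending at each element is: 13→1, 8→1, 17→2, 10→2, 4→1, 15→3, 13→3, 8→2, 9→3, 19→4, 13→4, 16→5, 18→6, 11→4, 8→2, 17→6, 9→3, 3→1, 6→2, 20→7.
So the longest increasing subsequence has length 7, e.g. 4, 8, 9, 13, 16, 18, 20.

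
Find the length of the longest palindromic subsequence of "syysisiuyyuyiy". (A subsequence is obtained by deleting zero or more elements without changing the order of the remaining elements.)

8

Using dp[i][j] = 2 + dp[i+1][j−1] if the ends match, else max(dp[i+1][j], dp[i][j−1]):
dp[1][14] = 8. A witness is yiuyyuiy at positions 2,5,8,9,10,11,13,14.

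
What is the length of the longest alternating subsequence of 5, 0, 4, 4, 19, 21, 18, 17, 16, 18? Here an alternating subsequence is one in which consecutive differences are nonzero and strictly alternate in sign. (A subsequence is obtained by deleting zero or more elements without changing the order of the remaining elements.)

Track the best alternating length ending on an up-step vs a down-step at each position: up/down = 1/1, 1/2, 3/2, 3/2, 3/1, 3/1, 3/4, 3/4, 3/4, 5/4.
The maximum over both is 5; one such subsequence is 5, 0, 19, 17, 18.

5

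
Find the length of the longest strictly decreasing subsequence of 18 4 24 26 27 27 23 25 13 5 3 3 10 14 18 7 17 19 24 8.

Scanning left to right, the best length ending at each element is: 18→1, 4→2, 24→1, 26→1, 27→1, 27→1, 23→2, 25→2, 13→3, 5→4, 3→5, 3→5, 10→4, 14→3, 18→3, 7→5, 17→4, 19→3, 24→3, 8→5.
So the longest decreasing subsequence has length 5, e.g. 24, 23, 13, 5, 3.

5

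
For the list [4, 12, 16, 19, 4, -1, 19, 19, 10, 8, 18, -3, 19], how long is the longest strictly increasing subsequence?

One longest increasing subsequence is 4, 12, 16, 18, 19 (positions 1,2,3,11,13), of length 5; no longer one exists.

5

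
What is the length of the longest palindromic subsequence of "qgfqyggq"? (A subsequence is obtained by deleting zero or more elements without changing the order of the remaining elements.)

5

One longest palindromic subsequence is qgggq (positions 1,2,6,7,8); it reads the same forward and backward, and the interval DP gives dp[1][8] = 5.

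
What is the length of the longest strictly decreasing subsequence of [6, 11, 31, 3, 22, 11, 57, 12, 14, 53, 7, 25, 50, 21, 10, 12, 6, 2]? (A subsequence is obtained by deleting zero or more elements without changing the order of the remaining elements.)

7

One longest decreasing subsequence is 57, 53, 25, 21, 10, 6, 2 (positions 7,10,12,14,15,17,18), of length 7; no longer one exists.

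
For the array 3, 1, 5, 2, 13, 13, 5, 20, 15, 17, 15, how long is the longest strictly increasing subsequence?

5

One longest increasing subsequence is 3, 5, 13, 15, 17 (positions 1,3,5,9,10), of length 5; no longer one exists.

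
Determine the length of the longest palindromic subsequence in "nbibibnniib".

Using dp[i][j] = 2 + dp[i+1][j−1] if the ends match, else max(dp[i+1][j], dp[i][j−1]):
dp[1][11] = 8. A witness is biinniib at positions 2,3,5,7,8,9,10,11.

8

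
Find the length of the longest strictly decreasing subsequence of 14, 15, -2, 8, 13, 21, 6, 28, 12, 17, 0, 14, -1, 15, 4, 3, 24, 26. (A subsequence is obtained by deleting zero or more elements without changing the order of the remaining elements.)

Let dp[i] be the longest decreasing subsequence ending at position i. Then dp = [1, 1, 2, 2, 2, 1, 3, 1, 3, 2, 4, 3, 5, 3, 4, 5, 2, 2].
The maximum is 5; one witness is 14, 8, 6, 0, -1 at positions 1,4,7,11,13.

5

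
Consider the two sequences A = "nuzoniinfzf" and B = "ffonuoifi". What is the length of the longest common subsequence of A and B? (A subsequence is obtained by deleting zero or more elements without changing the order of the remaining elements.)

Backtracking the LCS table gives one alignment: n (A1,B4) → u (A2,B5) → o (A4,B6) → i (A6,B7) → i (A7,B9).
So the longest common subsequence has length 5.

5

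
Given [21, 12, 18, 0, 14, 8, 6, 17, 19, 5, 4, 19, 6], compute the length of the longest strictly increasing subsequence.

One longest increasing subsequence is 12, 14, 17, 19 (positions 2,5,8,9), of length 4; no longer one exists.

4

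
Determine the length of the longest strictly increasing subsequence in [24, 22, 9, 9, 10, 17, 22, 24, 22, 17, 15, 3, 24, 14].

Scanning left to right, the best length ending at each element is: 24→1, 22→1, 9→1, 9→1, 10→2, 17→3, 22→4, 24→5, 22→4, 17→3, 15→3, 3→1, 24→5, 14→3.
So the longest increasing subsequence has length 5, e.g. 9, 10, 17, 22, 24.

5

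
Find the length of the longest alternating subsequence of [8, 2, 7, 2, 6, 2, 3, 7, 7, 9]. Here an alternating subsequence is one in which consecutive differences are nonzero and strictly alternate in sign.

7

Track the best alternating length ending on an up-step vs a down-step at each position: up/down = 1/1, 1/2, 3/2, 1/4, 5/4, 1/6, 7/6, 7/2, 7/2, 7/1.
The maximum over both is 7; one such subsequence is 8, 2, 7, 2, 6, 2, 3.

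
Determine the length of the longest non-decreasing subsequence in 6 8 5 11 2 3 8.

3

Let dp[i] be the longest non-decreasing subsequence ending at position i. Then dp = [1, 2, 1, 3, 1, 2, 3].
The maximum is 3; one witness is 6, 8, 11 at positions 1,2,4.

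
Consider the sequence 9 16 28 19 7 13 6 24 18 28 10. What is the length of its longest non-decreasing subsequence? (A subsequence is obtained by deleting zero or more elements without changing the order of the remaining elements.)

One longest non-decreasing subsequence is 9, 16, 19, 24, 28 (positions 1,2,4,8,10), of length 5; no longer one exists.

5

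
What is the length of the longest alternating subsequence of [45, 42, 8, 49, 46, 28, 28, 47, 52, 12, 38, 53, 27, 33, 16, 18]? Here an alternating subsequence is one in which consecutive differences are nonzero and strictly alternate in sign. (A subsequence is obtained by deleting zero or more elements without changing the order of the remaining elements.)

Track the best alternating length ending on an up-step vs a down-step at each position: up/down = 1/1, 1/2, 1/2, 3/1, 3/4, 3/4, 3/4, 5/4, 5/1, 3/6, 7/6, 7/1, 7/8, 9/8, 7/10, 11/10.
The maximum over both is 11; one such subsequence is 45, 42, 49, 46, 47, 12, 38, 27, 33, 16, 18.

11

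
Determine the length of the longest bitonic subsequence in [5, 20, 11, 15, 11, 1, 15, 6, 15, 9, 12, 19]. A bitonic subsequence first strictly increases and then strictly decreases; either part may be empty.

5

One longest bitonic subsequence is 5, 20, 15, 11, 9 (positions 1,2,4,5,10): it rises to 20 then falls. Length 5 is optimal.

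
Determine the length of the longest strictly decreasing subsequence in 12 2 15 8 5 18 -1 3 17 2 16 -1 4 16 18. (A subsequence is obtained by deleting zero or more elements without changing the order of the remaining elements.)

6

One longest decreasing subsequence is 12, 8, 5, 3, 2, -1 (positions 1,4,5,8,10,12), of length 6; no longer one exists.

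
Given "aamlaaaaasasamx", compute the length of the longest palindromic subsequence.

9

Using dp[i][j] = 2 + dp[i+1][j−1] if the ends match, else max(dp[i+1][j], dp[i][j−1]):
dp[1][15] = 9. A witness is maaaaaaam at positions 3,5,6,7,8,9,11,13,14.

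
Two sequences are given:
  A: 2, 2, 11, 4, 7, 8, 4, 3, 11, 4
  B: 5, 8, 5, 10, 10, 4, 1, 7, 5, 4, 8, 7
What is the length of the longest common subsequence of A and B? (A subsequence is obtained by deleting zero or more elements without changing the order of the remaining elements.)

3

A longest common subsequence is 4, 7, 8 (length 3); the LCS DP confirms no longer common subsequence exists.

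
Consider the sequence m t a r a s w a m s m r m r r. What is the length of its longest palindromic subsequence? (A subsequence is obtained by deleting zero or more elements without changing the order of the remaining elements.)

7

Using dp[i][j] = 2 + dp[i+1][j−1] if the ends match, else max(dp[i+1][j], dp[i][j−1]):
dp[1][15] = 7. A witness is mrmsmrm at positions 1,4,9,10,11,12,13.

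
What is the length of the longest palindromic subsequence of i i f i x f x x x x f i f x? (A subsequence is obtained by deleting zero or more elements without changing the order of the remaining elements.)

10

One longest palindromic subsequence is fifxxxxfif (positions 3,4,6,7,8,9,10,11,12,13); it reads the same forward and backward, and the interval DP gives dp[1][14] = 10.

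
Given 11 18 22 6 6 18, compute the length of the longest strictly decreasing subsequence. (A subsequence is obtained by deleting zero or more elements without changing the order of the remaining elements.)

Let dp[i] be the longest decreasing subsequence ending at position i. Then dp = [1, 1, 1, 2, 2, 2].
The maximum is 2; one witness is 11, 6 at positions 1,4.

2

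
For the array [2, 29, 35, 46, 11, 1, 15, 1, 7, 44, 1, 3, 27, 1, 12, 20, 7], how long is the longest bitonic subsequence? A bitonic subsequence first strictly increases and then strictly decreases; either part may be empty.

8

One longest bitonic subsequence is 2, 29, 35, 46, 44, 27, 20, 7 (positions 1,2,3,4,10,13,16,17): it rises to 46 then falls. Length 8 is optimal.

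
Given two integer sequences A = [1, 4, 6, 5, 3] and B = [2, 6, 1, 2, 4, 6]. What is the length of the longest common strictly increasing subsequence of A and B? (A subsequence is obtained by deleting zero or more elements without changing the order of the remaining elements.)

A longest common strictly increasing subsequence is 1, 4, 6 (length 3); it appears in order in both A and B, and no longer such subsequence exists.

3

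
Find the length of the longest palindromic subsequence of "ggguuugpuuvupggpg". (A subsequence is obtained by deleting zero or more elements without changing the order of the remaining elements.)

Using dp[i][j] = 2 + dp[i+1][j−1] if the ends match, else max(dp[i+1][j], dp[i][j−1]):
dp[1][17] = 13. A witness is ggguuupuuuggg at positions 1,2,3,4,5,6,8,9,10,12,14,15,17.

13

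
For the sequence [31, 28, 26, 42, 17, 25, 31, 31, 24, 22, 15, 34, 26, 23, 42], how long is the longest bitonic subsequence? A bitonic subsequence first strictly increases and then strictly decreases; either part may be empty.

One longest bitonic subsequence is 31, 28, 26, 25, 24, 22, 15 (positions 1,2,3,6,9,10,11): it rises to 31 then falls. Length 7 is optimal.

7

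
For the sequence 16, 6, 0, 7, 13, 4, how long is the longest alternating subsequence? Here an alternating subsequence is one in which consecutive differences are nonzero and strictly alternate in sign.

4

Track the best alternating length ending on an up-step vs a down-step at each position: up/down = 1/1, 1/2, 1/2, 3/2, 3/2, 3/4.
The maximum over both is 4; one such subsequence is 16, 6, 7, 4.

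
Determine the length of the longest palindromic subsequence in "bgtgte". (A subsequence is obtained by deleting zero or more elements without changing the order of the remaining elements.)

3

One longest palindromic subsequence is tgt (positions 3,4,5); it reads the same forward and backward, and the interval DP gives dp[1][6] = 3.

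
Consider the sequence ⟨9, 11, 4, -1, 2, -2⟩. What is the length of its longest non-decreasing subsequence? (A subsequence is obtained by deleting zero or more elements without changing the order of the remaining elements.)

2

One longest non-decreasing subsequence is 9, 11 (positions 1,2), of length 2; no longer one exists.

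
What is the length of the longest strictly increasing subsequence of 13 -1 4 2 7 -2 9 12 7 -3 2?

5

Scanning left to right, the best length ending at each element is: 13→1, -1→1, 4→2, 2→2, 7→3, -2→1, 9→4, 12→5, 7→3, -3→1, 2→2.
So the longest increasing subsequence has length 5, e.g. -1, 4, 7, 9, 12.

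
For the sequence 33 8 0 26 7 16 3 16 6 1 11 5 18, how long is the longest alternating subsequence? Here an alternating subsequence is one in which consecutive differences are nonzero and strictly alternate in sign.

A longest alternating subsequence is 33, 8, 26, 7, 16, 3, 16, 6, 11, 5, 18 (positions 1,2,4,5,6,7,8,9,11,12,13); its 10 consecutive differences strictly alternate in sign, and length 11 is optimal.

11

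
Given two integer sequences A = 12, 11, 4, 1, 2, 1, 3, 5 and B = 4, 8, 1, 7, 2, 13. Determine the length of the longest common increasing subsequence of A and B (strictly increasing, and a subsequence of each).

2

For each value that appears in both, track the longest common increasing run ending there.
The best achievable length is 2; one witness is 1, 2 (A-positions 4,5, B-positions 3,5).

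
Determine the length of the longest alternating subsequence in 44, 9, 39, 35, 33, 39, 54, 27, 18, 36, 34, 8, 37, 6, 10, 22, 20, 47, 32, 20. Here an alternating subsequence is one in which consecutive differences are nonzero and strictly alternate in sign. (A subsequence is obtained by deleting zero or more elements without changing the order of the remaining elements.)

A longest alternating subsequence is 44, 9, 39, 35, 39, 27, 36, 34, 37, 6, 22, 20, 47, 32 (positions 1,2,3,4,6,8,10,11,13,14,16,17,18,19); its 13 consecutive differences strictly alternate in sign, and length 14 is optimal.

14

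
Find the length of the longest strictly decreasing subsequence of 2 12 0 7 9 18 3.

One longest decreasing subsequence is 12, 7, 3 (positions 2,4,7), of length 3; no longer one exists.

3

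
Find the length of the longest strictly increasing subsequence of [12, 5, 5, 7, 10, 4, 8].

Scanning left to right, the best length ending at each element is: 12→1, 5→1, 5→1, 7→2, 10→3, 4→1, 8→3.
So the longest increasing subsequence has length 3, e.g. 5, 7, 10.

3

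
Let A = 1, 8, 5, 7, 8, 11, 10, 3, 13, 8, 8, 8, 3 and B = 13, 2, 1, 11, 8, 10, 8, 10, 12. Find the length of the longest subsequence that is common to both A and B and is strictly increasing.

3

For each value that appears in both, track the longest common increasing run ending there.
The best achievable length is 3; one witness is 1, 8, 10 (A-positions 1,2,7, B-positions 3,5,6).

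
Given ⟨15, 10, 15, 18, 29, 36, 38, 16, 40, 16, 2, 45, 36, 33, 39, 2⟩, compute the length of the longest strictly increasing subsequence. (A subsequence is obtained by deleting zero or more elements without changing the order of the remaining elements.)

8

One longest increasing subsequence is 10, 15, 18, 29, 36, 38, 40, 45 (positions 2,3,4,5,6,7,9,12), of length 8; no longer one exists.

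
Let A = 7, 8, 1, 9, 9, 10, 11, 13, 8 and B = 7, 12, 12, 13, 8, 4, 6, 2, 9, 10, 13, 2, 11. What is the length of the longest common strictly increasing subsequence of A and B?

A longest common strictly increasing subsequence is 7, 8, 9, 10, 13 (length 5); it appears in order in both A and B, and no longer such subsequence exists.

5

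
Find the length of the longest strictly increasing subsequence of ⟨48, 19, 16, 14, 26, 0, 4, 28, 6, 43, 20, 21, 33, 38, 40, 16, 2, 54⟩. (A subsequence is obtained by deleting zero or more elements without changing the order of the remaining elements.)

9

Let dp[i] be the longest increasing subsequence ending at position i. Then dp = [1, 1, 1, 1, 2, 1, 2, 3, 3, 4, 4, 5, 6, 7, 8, 4, 2, 9].
The maximum is 9; one witness is 0, 4, 6, 20, 21, 33, 38, 40, 54 at positions 6,7,9,11,12,13,14,15,18.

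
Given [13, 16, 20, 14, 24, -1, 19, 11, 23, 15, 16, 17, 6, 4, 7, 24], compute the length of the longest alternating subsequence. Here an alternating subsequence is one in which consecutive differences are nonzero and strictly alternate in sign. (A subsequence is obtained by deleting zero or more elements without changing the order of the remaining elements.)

Track the best alternating length ending on an up-step vs a down-step at each position: up/down = 1/1, 2/1, 2/1, 2/3, 4/1, 1/5, 6/5, 6/7, 8/5, 8/9, 10/9, 10/9, 6/11, 6/11, 12/11, 12/1.
The maximum over both is 12; one such subsequence is 13, 16, 14, 24, -1, 19, 11, 23, 15, 16, 6, 7.

12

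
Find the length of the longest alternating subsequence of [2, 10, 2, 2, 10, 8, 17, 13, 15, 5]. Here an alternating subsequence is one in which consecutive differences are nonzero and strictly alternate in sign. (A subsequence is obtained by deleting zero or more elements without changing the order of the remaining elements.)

9

A longest alternating subsequence is 2, 10, 2, 10, 8, 17, 13, 15, 5 (positions 1,2,3,5,6,7,8,9,10); its 8 consecutive differences strictly alternate in sign, and length 9 is optimal.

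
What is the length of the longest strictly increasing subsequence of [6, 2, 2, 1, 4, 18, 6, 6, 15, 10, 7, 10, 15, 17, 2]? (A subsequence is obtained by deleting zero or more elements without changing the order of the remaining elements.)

7

Let dp[i] be the longest increasing subsequence ending at position i. Then dp = [1, 1, 1, 1, 2, 3, 3, 3, 4, 4, 4, 5, 6, 7, 2].
The maximum is 7; one witness is 2, 4, 6, 7, 10, 15, 17 at positions 2,5,7,11,12,13,14.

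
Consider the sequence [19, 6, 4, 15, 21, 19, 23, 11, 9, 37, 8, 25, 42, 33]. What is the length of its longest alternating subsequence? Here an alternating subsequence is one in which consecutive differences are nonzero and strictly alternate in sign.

10

A longest alternating subsequence is 19, 6, 21, 19, 23, 11, 37, 8, 42, 33 (positions 1,2,5,6,7,8,10,11,13,14); its 9 consecutive differences strictly alternate in sign, and length 10 is optimal.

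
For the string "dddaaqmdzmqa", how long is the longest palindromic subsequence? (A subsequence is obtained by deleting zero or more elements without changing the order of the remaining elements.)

Using dp[i][j] = 2 + dp[i+1][j−1] if the ends match, else max(dp[i+1][j], dp[i][j−1]):
dp[1][12] = 7. A witness is aqmzmqa at positions 4,6,7,9,10,11,12.

7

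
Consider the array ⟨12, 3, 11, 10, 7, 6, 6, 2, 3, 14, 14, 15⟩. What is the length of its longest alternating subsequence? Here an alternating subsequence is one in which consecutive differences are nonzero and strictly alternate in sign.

5

A longest alternating subsequence is 12, 3, 11, 2, 3 (positions 1,2,3,8,9); its 4 consecutive differences strictly alternate in sign, and length 5 is optimal.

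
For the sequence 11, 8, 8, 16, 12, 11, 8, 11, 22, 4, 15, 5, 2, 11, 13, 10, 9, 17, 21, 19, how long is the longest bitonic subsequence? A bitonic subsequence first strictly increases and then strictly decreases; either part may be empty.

One longest bitonic subsequence is 11, 16, 12, 11, 8, 5, 2 (positions 1,4,5,6,7,12,13): it rises to 16 then falls. Length 7 is optimal.

7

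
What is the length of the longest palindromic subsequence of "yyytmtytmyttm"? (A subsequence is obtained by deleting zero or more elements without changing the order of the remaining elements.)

One longest palindromic subsequence is mttyttm (positions 5,6,8,10,11,12,13); it reads the same forward and backward, and the interval DP gives dp[1][13] = 7.

7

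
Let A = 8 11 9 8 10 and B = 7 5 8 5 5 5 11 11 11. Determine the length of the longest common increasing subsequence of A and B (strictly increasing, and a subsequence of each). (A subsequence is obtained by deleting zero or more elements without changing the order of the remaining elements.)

A longest common strictly increasing subsequence is 8, 11 (length 2); it appears in order in both A and B, and no longer such subsequence exists.

2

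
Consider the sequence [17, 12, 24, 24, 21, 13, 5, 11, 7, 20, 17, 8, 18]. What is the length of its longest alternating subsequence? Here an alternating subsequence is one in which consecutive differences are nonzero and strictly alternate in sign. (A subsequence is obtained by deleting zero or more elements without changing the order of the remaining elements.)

Track the best alternating length ending on an up-step vs a down-step at each position: up/down = 1/1, 1/2, 3/1, 3/1, 3/4, 3/4, 1/4, 5/4, 5/6, 7/4, 7/8, 7/8, 9/8.
The maximum over both is 9; one such subsequence is 17, 12, 24, 5, 11, 7, 20, 17, 18.

9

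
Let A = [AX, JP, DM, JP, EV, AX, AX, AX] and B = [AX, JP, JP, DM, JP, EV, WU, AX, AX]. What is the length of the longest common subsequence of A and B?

7

A longest common subsequence is AX, JP, DM, JP, EV, AX, AX (length 7); the LCS DP confirms no longer common subsequence exists.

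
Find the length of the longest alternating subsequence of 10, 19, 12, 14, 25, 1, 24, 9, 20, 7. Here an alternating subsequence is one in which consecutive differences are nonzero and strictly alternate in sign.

9

A longest alternating subsequence is 10, 19, 12, 14, 1, 24, 9, 20, 7 (positions 1,2,3,4,6,7,8,9,10); its 8 consecutive differences strictly alternate in sign, and length 9 is optimal.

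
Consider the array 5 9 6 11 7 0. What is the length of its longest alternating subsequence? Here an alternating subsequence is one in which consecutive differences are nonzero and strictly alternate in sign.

Track the best alternating length ending on an up-step vs a down-step at each position: up/down = 1/1, 2/1, 2/3, 4/1, 4/5, 1/5.
The maximum over both is 5; one such subsequence is 5, 9, 6, 11, 7.

5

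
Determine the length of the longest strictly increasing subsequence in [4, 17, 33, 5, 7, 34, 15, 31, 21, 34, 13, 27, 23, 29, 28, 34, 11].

Scanning left to right, the best length ending at each element is: 4→1, 17→2, 33→3, 5→2, 7→3, 34→4, 15→4, 31→5, 21→5, 34→6, 13→4, 27→6, 23→6, 29→7, 28→7, 34→8, 11→4.
So the longest increasing subsequence has length 8, e.g. 4, 5, 7, 15, 21, 27, 29, 34.

8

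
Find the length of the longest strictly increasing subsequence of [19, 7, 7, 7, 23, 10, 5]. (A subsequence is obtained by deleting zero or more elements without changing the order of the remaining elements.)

Scanning left to right, the best length ending at each element is: 19→1, 7→1, 7→1, 7→1, 23→2, 10→2, 5→1.
So the longest increasing subsequence has length 2, e.g. 19, 23.

2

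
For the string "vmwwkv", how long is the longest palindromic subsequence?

4

One longest palindromic subsequence is vwwv (positions 1,3,4,6); it reads the same forward and backward, and the interval DP gives dp[1][6] = 4.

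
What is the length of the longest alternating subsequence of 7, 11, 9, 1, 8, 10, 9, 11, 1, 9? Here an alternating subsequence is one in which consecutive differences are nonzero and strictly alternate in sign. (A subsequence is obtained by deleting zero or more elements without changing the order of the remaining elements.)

8

Track the best alternating length ending on an up-step vs a down-step at each position: up/down = 1/1, 2/1, 2/3, 1/3, 4/3, 4/3, 4/5, 6/1, 1/7, 8/7.
The maximum over both is 8; one such subsequence is 7, 11, 9, 10, 9, 11, 1, 9.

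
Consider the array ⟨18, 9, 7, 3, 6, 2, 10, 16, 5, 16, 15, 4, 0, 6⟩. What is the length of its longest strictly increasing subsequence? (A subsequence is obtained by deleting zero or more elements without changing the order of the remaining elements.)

4

One longest increasing subsequence is 3, 6, 10, 16 (positions 4,5,7,8), of length 4; no longer one exists.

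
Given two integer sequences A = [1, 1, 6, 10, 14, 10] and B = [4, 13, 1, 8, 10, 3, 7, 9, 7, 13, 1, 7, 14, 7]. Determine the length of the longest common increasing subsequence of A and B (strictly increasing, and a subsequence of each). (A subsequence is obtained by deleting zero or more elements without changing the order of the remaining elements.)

For each value that appears in both, track the longest common increasing run ending there.
The best achievable length is 3; one witness is 1, 10, 14 (A-positions 1,4,5, B-positions 3,5,13).

3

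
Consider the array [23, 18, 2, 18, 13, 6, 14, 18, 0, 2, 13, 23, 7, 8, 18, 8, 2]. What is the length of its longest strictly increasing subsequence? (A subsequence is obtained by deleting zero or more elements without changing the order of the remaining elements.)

Scanning left to right, the best length ending at each element is: 23→1, 18→1, 2→1, 18→2, 13→2, 6→2, 14→3, 18→4, 0→1, 2→2, 13→3, 23→5, 7→3, 8→4, 18→5, 8→4, 2→2.
So the longest increasing subsequence has length 5, e.g. 2, 13, 14, 18, 23.

5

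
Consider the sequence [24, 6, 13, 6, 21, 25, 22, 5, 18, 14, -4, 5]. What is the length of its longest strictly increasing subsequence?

4

One longest increasing subsequence is 6, 13, 21, 25 (positions 2,3,5,6), of length 4; no longer one exists.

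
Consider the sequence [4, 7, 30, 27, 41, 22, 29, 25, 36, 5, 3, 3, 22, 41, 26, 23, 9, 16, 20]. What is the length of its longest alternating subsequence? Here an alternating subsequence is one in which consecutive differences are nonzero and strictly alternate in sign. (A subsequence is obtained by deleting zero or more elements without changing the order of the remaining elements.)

A longest alternating subsequence is 4, 30, 27, 41, 22, 29, 25, 36, 5, 22, 9, 16 (positions 1,3,4,5,6,7,8,9,10,13,17,18); its 11 consecutive differences strictly alternate in sign, and length 12 is optimal.

12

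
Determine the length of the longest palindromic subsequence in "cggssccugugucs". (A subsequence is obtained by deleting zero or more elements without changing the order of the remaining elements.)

9

One longest palindromic subsequence is scugugucs (positions 4,6,8,9,10,11,12,13,14); it reads the same forward and backward, and the interval DP gives dp[1][14] = 9.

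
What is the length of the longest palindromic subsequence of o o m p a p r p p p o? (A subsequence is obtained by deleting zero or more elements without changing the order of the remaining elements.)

Using dp[i][j] = 2 + dp[i+1][j−1] if the ends match, else max(dp[i+1][j], dp[i][j−1]):
dp[1][11] = 7. A witness is opppppo at positions 1,4,6,8,9,10,11.

7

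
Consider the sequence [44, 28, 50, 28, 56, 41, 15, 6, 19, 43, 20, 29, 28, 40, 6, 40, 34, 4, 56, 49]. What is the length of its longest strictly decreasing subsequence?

6

One longest decreasing subsequence is 44, 41, 29, 28, 6, 4 (positions 1,6,12,13,15,18), of length 6; no longer one exists.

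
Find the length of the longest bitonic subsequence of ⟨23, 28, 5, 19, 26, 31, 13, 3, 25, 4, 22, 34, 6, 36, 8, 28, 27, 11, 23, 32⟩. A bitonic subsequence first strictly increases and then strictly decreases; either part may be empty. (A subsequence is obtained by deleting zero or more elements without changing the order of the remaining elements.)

One longest bitonic subsequence is 5, 19, 26, 31, 34, 36, 28, 27, 23 (positions 3,4,5,6,12,14,16,17,19): it rises to 36 then falls. Length 9 is optimal.

9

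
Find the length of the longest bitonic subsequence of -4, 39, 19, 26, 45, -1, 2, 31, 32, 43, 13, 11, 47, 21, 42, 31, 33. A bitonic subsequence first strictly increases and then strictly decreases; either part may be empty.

One longest bitonic subsequence is -4, 19, 26, 31, 32, 43, 47, 42, 33 (positions 1,3,4,8,9,10,13,15,17): it rises to 47 then falls. Length 9 is optimal.

9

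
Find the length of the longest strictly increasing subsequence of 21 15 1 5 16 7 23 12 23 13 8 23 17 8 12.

6

Let dp[i] be the longest increasing subsequence ending at position i. Then dp = [1, 1, 1, 2, 3, 3, 4, 4, 5, 5, 4, 6, 6, 4, 5].
The maximum is 6; one witness is 1, 5, 7, 12, 13, 23 at positions 3,4,6,8,10,12.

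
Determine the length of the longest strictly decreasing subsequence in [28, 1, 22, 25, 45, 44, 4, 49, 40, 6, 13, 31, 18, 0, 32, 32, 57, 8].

6

Let dp[i] be the longest decreasing subsequence ending at position i. Then dp = [1, 2, 2, 2, 1, 2, 3, 1, 3, 4, 4, 4, 5, 6, 4, 4, 1, 6].
The maximum is 6; one witness is 45, 44, 40, 31, 18, 0 at positions 5,6,9,12,13,14.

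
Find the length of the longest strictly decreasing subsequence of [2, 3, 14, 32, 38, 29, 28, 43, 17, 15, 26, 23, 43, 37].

One longest decreasing subsequence is 32, 29, 28, 17, 15 (positions 4,6,7,9,10), of length 5; no longer one exists.

5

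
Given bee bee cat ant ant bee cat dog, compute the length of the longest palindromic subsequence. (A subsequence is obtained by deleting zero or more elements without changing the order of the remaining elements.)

One longest palindromic subsequence is cat ant ant cat (positions 3,4,5,7); it reads the same forward and backward, and the interval DP gives dp[1][8] = 4.

4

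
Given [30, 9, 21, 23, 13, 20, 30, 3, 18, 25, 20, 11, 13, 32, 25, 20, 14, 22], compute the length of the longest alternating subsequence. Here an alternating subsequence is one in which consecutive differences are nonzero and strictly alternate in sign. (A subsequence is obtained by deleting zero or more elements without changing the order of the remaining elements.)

Track the best alternating length ending on an up-step vs a down-step at each position: up/down = 1/1, 1/2, 3/2, 3/2, 3/4, 5/4, 5/1, 1/6, 7/6, 7/6, 7/8, 7/8, 9/8, 9/1, 9/10, 9/10, 9/10, 11/10.
The maximum over both is 11; one such subsequence is 30, 9, 21, 13, 20, 3, 25, 20, 32, 20, 22.

11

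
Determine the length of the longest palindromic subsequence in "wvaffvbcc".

4

Using dp[i][j] = 2 + dp[i+1][j−1] if the ends match, else max(dp[i+1][j], dp[i][j−1]):
dp[1][9] = 4. A witness is vffv at positions 2,4,5,6.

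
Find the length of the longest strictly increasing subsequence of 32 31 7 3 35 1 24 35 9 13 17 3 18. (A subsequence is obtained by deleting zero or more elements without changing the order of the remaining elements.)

5

One longest increasing subsequence is 7, 9, 13, 17, 18 (positions 3,9,10,11,13), of length 5; no longer one exists.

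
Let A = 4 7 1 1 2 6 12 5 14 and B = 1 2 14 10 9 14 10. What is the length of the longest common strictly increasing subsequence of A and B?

A longest common strictly increasing subsequence is 1, 2, 14 (length 3); it appears in order in both A and B, and no longer such subsequence exists.

3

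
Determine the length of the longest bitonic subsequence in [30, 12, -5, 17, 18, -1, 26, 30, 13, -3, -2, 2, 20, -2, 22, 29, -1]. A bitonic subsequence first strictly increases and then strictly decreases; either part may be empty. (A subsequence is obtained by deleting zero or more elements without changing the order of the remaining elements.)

One longest bitonic subsequence is 12, 17, 18, 26, 30, 13, 2, -1 (positions 2,4,5,7,8,9,12,17): it rises to 30 then falls. Length 8 is optimal.

8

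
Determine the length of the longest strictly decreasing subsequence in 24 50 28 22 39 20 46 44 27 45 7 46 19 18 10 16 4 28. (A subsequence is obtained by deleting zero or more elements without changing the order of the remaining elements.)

8

Scanning left to right, the best length ending at each element is: 24→1, 50→1, 28→2, 22→3, 39→2, 20→4, 46→2, 44→3, 27→4, 45→3, 7→5, 46→2, 19→5, 18→6, 10→7, 16→7, 4→8, 28→4.
So the longest decreasing subsequence has length 8, e.g. 50, 28, 22, 20, 19, 18, 10, 4.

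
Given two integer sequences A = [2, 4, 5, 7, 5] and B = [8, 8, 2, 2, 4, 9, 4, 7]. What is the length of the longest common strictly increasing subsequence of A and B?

3

For each value that appears in both, track the longest common increasing run ending there.
The best achievable length is 3; one witness is 2, 4, 7 (A-positions 1,2,4, B-positions 3,5,8).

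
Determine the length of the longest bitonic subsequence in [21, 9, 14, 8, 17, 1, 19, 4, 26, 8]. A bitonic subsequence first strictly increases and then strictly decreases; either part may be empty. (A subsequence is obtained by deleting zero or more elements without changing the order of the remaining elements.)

One longest bitonic subsequence is 9, 14, 17, 19, 26, 8 (positions 2,3,5,7,9,10): it rises to 26 then falls. Length 6 is optimal.

6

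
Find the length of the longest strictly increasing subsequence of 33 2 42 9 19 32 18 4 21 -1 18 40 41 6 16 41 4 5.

Let dp[i] be the longest increasing subsequence ending at position i. Then dp = [1, 1, 2, 2, 3, 4, 3, 2, 4, 1, 3, 5, 6, 3, 4, 6, 2, 3].
The maximum is 6; one witness is 2, 9, 19, 32, 40, 41 at positions 2,4,5,6,12,13.

6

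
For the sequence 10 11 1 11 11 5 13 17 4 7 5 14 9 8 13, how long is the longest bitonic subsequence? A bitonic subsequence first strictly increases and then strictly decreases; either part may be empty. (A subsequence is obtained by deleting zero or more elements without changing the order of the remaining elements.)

Let inc[i] be the LIS ending at i and dec[i] the longest strictly decreasing subsequence starting at i. inc = [1, 2, 1, 2, 2, 2, 3, 4, 2, 3, 3, 4, 4, 4, 5], dec = [3, 3, 1, 3, 3, 2, 3, 4, 1, 2, 1, 3, 2, 1, 1].
max_i inc[i]+dec[i]−1 = 7, with one witness 10, 11, 13, 17, 14, 9, 8.

7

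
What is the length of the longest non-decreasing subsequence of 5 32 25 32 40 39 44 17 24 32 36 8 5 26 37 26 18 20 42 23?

7

Let dp[i] be the longest non-decreasing subsequence ending at position i. Then dp = [1, 2, 2, 3, 4, 4, 5, 2, 3, 4, 5, 2, 2, 4, 6, 5, 3, 4, 7, 5].
The maximum is 7; one witness is 5, 32, 32, 32, 36, 37, 42 at positions 1,2,4,10,11,15,19.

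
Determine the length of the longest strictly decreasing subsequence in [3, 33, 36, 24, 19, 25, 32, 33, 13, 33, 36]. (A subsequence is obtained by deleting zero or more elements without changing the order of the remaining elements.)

4

Scanning left to right, the best length ending at each element is: 3→1, 33→1, 36→1, 24→2, 19→3, 25→2, 32→2, 33→2, 13→4, 33→2, 36→1.
So the longest decreasing subsequence has length 4, e.g. 33, 24, 19, 13.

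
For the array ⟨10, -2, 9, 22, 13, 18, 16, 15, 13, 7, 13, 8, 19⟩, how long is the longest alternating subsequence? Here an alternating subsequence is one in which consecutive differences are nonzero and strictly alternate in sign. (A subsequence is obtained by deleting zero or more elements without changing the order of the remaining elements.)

9

Track the best alternating length ending on an up-step vs a down-step at each position: up/down = 1/1, 1/2, 3/2, 3/1, 3/4, 5/4, 5/6, 5/6, 3/6, 3/6, 7/6, 7/8, 9/4.
The maximum over both is 9; one such subsequence is 10, -2, 22, 13, 18, 7, 13, 8, 19.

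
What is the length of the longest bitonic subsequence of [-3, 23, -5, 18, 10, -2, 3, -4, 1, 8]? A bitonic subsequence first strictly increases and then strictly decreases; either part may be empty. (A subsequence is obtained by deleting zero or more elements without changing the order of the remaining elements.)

One longest bitonic subsequence is -3, 23, 18, 10, 3, 1 (positions 1,2,4,5,7,9): it rises to 23 then falls. Length 6 is optimal.

6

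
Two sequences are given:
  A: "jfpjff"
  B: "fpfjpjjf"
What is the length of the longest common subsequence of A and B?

A longest common subsequence is jpjf (length 4); the LCS DP confirms no longer common subsequence exists.

4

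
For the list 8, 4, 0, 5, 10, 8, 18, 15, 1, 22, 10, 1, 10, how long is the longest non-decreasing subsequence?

Scanning left to right, the best length ending at each element is: 8→1, 4→1, 0→1, 5→2, 10→3, 8→3, 18→4, 15→4, 1→2, 22→5, 10→4, 1→3, 10→5.
So the longest non-decreasing subsequence has length 5, e.g. 4, 5, 10, 18, 22.

5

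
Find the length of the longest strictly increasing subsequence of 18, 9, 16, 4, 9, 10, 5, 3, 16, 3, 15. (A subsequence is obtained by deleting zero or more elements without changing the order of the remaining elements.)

4

Scanning left to right, the best length ending at each element is: 18→1, 9→1, 16→2, 4→1, 9→2, 10→3, 5→2, 3→1, 16→4, 3→1, 15→4.
So the longest increasing subsequence has length 4, e.g. 4, 9, 10, 16.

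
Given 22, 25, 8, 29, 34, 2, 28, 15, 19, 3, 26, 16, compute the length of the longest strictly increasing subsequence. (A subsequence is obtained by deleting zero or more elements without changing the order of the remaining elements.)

Let dp[i] be the longest increasing subsequence ending at position i. Then dp = [1, 2, 1, 3, 4, 1, 3, 2, 3, 2, 4, 3].
The maximum is 4; one witness is 22, 25, 29, 34 at positions 1,2,4,5.

4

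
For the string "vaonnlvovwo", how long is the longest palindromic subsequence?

Using dp[i][j] = 2 + dp[i+1][j−1] if the ends match, else max(dp[i+1][j], dp[i][j−1]):
dp[1][11] = 6. A witness is vonnov at positions 1,3,4,5,8,9.

6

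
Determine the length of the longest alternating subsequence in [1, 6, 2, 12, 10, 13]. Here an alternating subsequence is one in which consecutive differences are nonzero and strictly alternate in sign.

Track the best alternating length ending on an up-step vs a down-step at each position: up/down = 1/1, 2/1, 2/3, 4/1, 4/5, 6/1.
The maximum over both is 6; one such subsequence is 1, 6, 2, 12, 10, 13.

6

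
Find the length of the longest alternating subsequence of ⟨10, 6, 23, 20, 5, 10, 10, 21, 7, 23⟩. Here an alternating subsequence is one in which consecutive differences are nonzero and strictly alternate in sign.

Track the best alternating length ending on an up-step vs a down-step at each position: up/down = 1/1, 1/2, 3/1, 3/4, 1/4, 5/4, 5/4, 5/4, 5/6, 7/1.
The maximum over both is 7; one such subsequence is 10, 6, 23, 5, 10, 7, 23.

7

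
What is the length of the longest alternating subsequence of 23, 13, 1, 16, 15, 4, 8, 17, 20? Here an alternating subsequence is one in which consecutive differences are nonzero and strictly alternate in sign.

A longest alternating subsequence is 23, 13, 16, 4, 8 (positions 1,2,4,6,7); its 4 consecutive differences strictly alternate in sign, and length 5 is optimal.

5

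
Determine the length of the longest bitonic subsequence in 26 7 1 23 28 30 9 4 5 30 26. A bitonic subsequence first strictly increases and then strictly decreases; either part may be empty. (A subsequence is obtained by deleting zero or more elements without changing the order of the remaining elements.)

6

One longest bitonic subsequence is 7, 23, 28, 30, 9, 5 (positions 2,4,5,6,7,9): it rises to 30 then falls. Length 6 is optimal.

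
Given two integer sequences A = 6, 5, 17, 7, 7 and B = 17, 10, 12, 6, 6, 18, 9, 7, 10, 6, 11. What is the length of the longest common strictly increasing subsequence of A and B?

A longest common strictly increasing subsequence is 6, 7 (length 2); it appears in order in both A and B, and no longer such subsequence exists.

2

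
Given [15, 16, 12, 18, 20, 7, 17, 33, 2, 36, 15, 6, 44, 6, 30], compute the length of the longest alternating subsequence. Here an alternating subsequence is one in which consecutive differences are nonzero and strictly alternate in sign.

Track the best alternating length ending on an up-step vs a down-step at each position: up/down = 1/1, 2/1, 1/3, 4/1, 4/1, 1/5, 6/5, 6/1, 1/7, 8/1, 8/9, 8/9, 10/1, 8/11, 12/11.
The maximum over both is 12; one such subsequence is 15, 16, 12, 18, 7, 17, 2, 36, 15, 44, 6, 30.

12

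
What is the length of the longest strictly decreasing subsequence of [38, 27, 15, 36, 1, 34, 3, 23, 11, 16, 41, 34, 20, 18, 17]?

7

Let dp[i] be the longest decreasing subsequence ending at position i. Then dp = [1, 2, 3, 2, 4, 3, 4, 4, 5, 5, 1, 3, 5, 6, 7].
The maximum is 7; one witness is 38, 36, 34, 23, 20, 18, 17 at positions 1,4,6,8,13,14,15.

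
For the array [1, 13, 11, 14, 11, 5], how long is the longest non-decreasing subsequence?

One longest non-decreasing subsequence is 1, 13, 14 (positions 1,2,4), of length 3; no longer one exists.

3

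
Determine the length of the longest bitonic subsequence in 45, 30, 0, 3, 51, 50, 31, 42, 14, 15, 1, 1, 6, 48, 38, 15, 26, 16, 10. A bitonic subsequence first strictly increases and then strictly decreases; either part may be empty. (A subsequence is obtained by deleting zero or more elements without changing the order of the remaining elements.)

Let inc[i] be the LIS ending at i and dec[i] the longest strictly decreasing subsequence starting at i. inc = [1, 1, 1, 2, 3, 3, 3, 4, 3, 4, 2, 2, 3, 5, 5, 4, 5, 5, 4], dec = [6, 4, 1, 2, 7, 6, 4, 5, 2, 2, 1, 1, 1, 5, 4, 2, 3, 2, 1].
max_i inc[i]+dec[i]−1 = 9, with one witness 0, 3, 51, 50, 48, 38, 26, 16, 10.

9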